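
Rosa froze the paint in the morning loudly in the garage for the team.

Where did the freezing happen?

in the garage

'in the garage' marks the location of the freezing event.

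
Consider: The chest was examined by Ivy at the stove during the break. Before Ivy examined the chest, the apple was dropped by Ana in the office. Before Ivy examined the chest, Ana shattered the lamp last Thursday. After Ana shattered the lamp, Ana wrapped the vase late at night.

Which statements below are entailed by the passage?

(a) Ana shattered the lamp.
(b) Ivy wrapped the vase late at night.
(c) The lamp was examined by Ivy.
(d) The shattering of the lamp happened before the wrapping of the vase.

(a), (d)

(a) Entailed — the original entails any weakening of itself; this just drops 'last Thursday'.
(b) Not entailed — the passage has Ana wrapping the vase, not Ivy.
(c) Not entailed — Ivy examined the chest, not the lamp; the lamp belongs to the shattering event.
(d) Entailed — the narrative places the shattering before the wrapping.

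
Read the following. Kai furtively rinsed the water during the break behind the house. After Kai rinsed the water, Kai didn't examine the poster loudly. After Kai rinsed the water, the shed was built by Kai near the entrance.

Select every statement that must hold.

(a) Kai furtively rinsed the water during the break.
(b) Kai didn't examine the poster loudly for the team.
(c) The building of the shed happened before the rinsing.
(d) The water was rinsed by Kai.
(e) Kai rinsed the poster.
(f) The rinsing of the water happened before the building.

(a), (b), (d), (f)

(a) Entailed — dropping 'behind the house' leaves a sub-description the original still satisfies.
(b) Entailed — under negation, adding a further restriction is entailed: if no such examining event occurred, none occurred for the team either.
(c) Not entailed — the narrative places the rinsing before the building, not after.
(d) Entailed — every conjunct here is already in the original rinsing event.
(e) Not entailed — Kai rinsed the water, not the poster; the poster belongs to the examining event.
(f) Entailed — the narrative places the rinsing before the building.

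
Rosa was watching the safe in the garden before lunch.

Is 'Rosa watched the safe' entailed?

yes

'watch' is atelic; if Rosa was watching the safe, then Rosa watched the safe (for some time).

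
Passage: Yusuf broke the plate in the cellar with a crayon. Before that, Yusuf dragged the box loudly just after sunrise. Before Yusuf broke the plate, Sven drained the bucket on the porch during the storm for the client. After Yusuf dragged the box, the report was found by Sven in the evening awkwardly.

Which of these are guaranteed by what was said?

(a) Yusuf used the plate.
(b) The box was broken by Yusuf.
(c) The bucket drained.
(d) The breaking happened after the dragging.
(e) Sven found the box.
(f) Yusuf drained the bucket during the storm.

(c), (d)

(a) Not entailed — the plate is the patient, not an instrument — Yusuf used a crayon.
(b) Not entailed — Yusuf broke the plate, not the box; the box belongs to the dragging event.
(c) Entailed — 'Sven drained the bucket' is causative; it entails the inchoative 'the bucket drained'.
(d) Entailed — the narrative places the dragging before the breaking.
(e) Not entailed — Sven found the report, not the box; the box belongs to the dragging event.
(f) Not entailed — the passage has Sven draining the bucket, not Yusuf.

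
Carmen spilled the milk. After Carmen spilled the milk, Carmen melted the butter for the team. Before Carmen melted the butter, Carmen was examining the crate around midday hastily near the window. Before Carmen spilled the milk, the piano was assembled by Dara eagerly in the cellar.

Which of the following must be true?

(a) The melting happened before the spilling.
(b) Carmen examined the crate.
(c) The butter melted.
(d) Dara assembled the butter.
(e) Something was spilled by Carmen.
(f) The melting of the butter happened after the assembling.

(b), (c), (e), (f)

(a) Not entailed — the narrative places the spilling before the melting, not after.
(b) Entailed — 'examine' is an activity; 'was examining' entails that some examining happened, so 'examined' holds.
(c) Entailed — 'Carmen melted the butter' is causative; it entails the inchoative 'the butter melted'.
(d) Not entailed — Dara assembled the piano, not the butter; the butter belongs to the melting event.
(e) Entailed — every conjunct here is already in the original spilling event.
(f) Entailed — the narrative places the assembling before the melting.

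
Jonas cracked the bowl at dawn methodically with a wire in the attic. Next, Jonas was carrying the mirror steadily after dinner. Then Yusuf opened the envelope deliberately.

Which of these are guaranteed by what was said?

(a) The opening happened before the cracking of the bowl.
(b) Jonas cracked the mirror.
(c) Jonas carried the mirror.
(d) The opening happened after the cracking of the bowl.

(c), (d)

(a) Not entailed — the narrative places the cracking before the opening, not after.
(b) Not entailed — Jonas cracked the bowl, not the mirror; the mirror belongs to the carrying event.
(c) Entailed — 'carry' is an activity; 'was carrying' entails that some carrying happened, so 'carried' holds.
(d) Entailed — the narrative places the cracking before the opening.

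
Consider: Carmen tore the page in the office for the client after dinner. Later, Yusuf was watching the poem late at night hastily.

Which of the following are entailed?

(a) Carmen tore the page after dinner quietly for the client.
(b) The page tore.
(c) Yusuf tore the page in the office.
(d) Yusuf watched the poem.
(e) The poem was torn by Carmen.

(a) Not entailed — 'quietly' adds information not in the original event.
(b) Entailed — 'Carmen tore the page' is causative; it entails the inchoative 'the page tore'.
(c) Not entailed — the passage has Carmen tearing the page, not Yusuf.
(d) Entailed — 'watch' is an activity; 'was watching' entails that some watching happened, so 'watched' holds.
(e) Not entailed — Carmen tore the page, not the poem; the poem belongs to the watching event.

(b), (d)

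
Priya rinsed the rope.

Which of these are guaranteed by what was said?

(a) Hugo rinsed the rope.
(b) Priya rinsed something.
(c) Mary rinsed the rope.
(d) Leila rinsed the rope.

(a) Not entailed — the passage has Priya rinsing the rope, not Hugo.
(b) Entailed — generalizing the patient leaves a sub-description the original still satisfies.
(c) Not entailed — the passage has Priya rinsing the rope, not Mary.
(d) Not entailed — the passage has Priya rinsing the rope, not Leila.

(b)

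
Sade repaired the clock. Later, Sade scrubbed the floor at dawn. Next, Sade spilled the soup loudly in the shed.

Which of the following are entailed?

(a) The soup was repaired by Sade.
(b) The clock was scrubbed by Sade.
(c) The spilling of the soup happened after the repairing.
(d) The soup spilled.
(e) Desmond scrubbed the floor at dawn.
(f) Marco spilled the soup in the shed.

(a) Not entailed — Sade repaired the clock, not the soup; the soup belongs to the spilling event.
(b) Not entailed — Sade scrubbed the floor, not the clock; the clock belongs to the repairing event.
(c) Entailed — the narrative places the repairing before the spilling.
(d) Entailed — 'Sade spilled the soup' is causative; it entails the inchoative 'the soup spilled'.
(e) Not entailed — the passage has Sade scrubbing the floor, not Desmond.
(f) Not entailed — the passage has Sade spilling the soup, not Marco.

(c), (d)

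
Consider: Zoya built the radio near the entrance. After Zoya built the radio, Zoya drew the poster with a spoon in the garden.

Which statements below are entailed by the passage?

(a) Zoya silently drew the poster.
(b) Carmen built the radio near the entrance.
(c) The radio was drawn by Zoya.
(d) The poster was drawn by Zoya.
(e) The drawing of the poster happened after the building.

(a) Not entailed — 'silently' adds information not in the original event.
(b) Not entailed — the passage has Zoya building the radio, not Carmen.
(c) Not entailed — Zoya drew the poster, not the radio; the radio belongs to the building event.
(d) Entailed — dropping 'with a spoon', 'in the garden' leaves a sub-description the original still satisfies.
(e) Entailed — the narrative places the building before the drawing.

(d), (e)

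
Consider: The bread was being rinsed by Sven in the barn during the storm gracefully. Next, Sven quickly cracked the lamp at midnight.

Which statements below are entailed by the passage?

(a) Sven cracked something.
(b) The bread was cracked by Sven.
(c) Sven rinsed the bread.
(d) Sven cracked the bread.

(a), (c)

(a) Entailed — this follows by dropping conjuncts from the cracking event's description.
(b) Not entailed — Sven cracked the lamp, not the bread; the bread belongs to the rinsing event.
(c) Entailed — 'rinse' is an activity; 'was rinsing' entails that some rinsing happened, so 'rinsed' holds.
(d) Not entailed — Sven cracked the lamp, not the bread; the bread belongs to the rinsing event.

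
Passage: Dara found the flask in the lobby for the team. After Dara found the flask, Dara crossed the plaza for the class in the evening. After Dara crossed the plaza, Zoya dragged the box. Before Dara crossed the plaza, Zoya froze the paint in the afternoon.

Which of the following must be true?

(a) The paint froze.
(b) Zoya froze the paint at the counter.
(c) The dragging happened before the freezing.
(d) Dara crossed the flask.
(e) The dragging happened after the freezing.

(a) Entailed — 'Zoya froze the paint' is causative; it entails the inchoative 'the paint froze'.
(b) Not entailed — 'at the counter' adds information not in the original event.
(c) Not entailed — the narrative places the freezing before the dragging, not after.
(d) Not entailed — Dara crossed the plaza, not the flask; the flask belongs to the finding event.
(e) Entailed — the narrative places the freezing before the dragging.

(a), (e)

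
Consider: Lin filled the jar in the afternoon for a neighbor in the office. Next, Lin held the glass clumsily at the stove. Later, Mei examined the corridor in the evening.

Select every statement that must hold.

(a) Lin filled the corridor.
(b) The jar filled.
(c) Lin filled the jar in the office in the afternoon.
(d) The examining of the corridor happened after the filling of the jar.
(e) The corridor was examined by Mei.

(a) Not entailed — Lin filled the jar, not the corridor; the corridor belongs to the examining event.
(b) Entailed — 'Lin filled the jar' is causative; it entails the inchoative 'the jar filled'.
(c) Entailed — this follows by dropping conjuncts from the filling event's description.
(d) Entailed — the narrative places the filling before the examining.
(e) Entailed — every conjunct here is already in the original examining event.

(b), (c), (d), (e)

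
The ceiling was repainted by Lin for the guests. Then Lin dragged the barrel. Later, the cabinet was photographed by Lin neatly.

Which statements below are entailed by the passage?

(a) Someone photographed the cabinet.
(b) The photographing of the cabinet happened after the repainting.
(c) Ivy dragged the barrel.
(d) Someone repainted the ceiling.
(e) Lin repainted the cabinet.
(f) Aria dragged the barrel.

(a), (b), (d)

(a) Entailed — every conjunct here is already in the original photographing event.
(b) Entailed — the narrative places the repainting before the photographing.
(c) Not entailed — the passage has Lin dragging the barrel, not Ivy.
(d) Entailed — this follows by dropping conjuncts from the repainting event's description.
(e) Not entailed — Lin repainted the ceiling, not the cabinet; the cabinet belongs to the photographing event.
(f) Not entailed — the passage has Lin dragging the barrel, not Aria.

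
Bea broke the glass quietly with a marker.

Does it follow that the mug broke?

Nothing is said about any mug; only the glass is affected.

no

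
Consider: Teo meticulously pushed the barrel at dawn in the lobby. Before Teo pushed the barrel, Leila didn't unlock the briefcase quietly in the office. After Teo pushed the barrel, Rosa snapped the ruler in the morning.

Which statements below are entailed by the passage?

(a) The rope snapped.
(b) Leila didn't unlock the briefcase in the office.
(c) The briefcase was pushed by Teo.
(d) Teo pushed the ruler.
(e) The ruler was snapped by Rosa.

(a) Not entailed — the ruler is what snapped, not the rope.
(b) Not entailed — dropping 'quietly' under negation is not valid — the original leaves open that Leila unlocked the briefcase some other way.
(c) Not entailed — Teo pushed the barrel, not the briefcase; the briefcase belongs to the unlocking event.
(d) Not entailed — Teo pushed the barrel, not the ruler; the ruler belongs to the snapping event.
(e) Entailed — every conjunct here is already in the original snapping event.

(e)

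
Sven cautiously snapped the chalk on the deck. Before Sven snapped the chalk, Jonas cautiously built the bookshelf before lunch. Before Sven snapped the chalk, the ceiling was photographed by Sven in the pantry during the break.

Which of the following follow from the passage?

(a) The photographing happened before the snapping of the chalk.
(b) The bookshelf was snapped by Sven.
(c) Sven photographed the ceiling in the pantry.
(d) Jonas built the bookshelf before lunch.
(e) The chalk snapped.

(a), (c), (d), (e)

(a) Entailed — the narrative places the photographing before the snapping.
(b) Not entailed — Sven snapped the chalk, not the bookshelf; the bookshelf belongs to the building event.
(c) Entailed — this follows by dropping conjuncts from the photographing event's description.
(d) Entailed — dropping 'cautiously' leaves a sub-description the original still satisfies.
(e) Entailed — 'Sven snapped the chalk' is causative; it entails the inchoative 'the chalk snapped'.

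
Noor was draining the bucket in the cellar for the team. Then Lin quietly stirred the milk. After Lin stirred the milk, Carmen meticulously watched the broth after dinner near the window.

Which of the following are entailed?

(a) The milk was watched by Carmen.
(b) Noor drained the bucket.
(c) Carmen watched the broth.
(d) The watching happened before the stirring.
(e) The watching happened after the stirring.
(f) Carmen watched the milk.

(a) Not entailed — Carmen watched the broth, not the milk; the milk belongs to the stirring event.
(b) Not entailed — 'was draining' is progressive on an accomplishment; it does not entail the completed 'drained'.
(c) Entailed — dropping 'after dinner', 'near the window', 'meticulously' leaves a sub-description the original still satisfies.
(d) Not entailed — the narrative places the stirring before the watching, not after.
(e) Entailed — the narrative places the stirring before the watching.
(f) Not entailed — Carmen watched the broth, not the milk; the milk belongs to the stirring event.

(c), (e)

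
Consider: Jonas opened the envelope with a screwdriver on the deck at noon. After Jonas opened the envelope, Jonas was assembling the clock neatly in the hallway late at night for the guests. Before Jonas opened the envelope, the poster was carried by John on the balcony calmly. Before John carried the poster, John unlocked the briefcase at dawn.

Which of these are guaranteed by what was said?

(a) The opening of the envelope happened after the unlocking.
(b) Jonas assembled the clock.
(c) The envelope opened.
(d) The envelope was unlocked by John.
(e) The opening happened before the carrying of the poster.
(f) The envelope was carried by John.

(a), (c)

(a) Entailed — the narrative places the unlocking before the opening.
(b) Not entailed — 'was assembling' is progressive on an accomplishment; it does not entail the completed 'assembled'.
(c) Entailed — 'Jonas opened the envelope' is causative; it entails the inchoative 'the envelope opened'.
(d) Not entailed — John unlocked the briefcase, not the envelope; the envelope belongs to the opening event.
(e) Not entailed — the narrative places the carrying before the opening, not after.
(f) Not entailed — John carried the poster, not the envelope; the envelope belongs to the opening event.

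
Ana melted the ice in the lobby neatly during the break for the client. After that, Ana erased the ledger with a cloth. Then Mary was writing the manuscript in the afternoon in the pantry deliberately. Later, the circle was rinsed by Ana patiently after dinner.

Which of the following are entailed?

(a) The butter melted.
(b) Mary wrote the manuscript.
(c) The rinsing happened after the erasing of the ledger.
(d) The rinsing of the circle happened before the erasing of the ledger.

(a) Not entailed — the ice is what melted, not the butter.
(b) Not entailed — 'was writing' is progressive on an accomplishment; it does not entail the completed 'wrote'.
(c) Entailed — the narrative places the erasing before the rinsing.
(d) Not entailed — the narrative places the erasing before the rinsing, not after.

(c)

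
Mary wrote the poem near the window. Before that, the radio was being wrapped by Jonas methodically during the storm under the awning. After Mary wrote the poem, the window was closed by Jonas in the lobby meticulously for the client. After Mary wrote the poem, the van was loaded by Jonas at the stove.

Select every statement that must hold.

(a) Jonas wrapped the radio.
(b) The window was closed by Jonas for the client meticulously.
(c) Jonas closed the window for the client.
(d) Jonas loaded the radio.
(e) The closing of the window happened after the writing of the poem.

(a) Not entailed — 'was wrapping' is progressive on an accomplishment; it does not entail the completed 'wrapped'.
(b) Entailed — this follows by dropping conjuncts from the closing event's description.
(c) Entailed — dropping 'in the lobby', 'meticulously' leaves a sub-description the original still satisfies.
(d) Not entailed — Jonas loaded the van, not the radio; the radio belongs to the wrapping event.
(e) Entailed — the narrative places the writing before the closing.

(b), (c), (e)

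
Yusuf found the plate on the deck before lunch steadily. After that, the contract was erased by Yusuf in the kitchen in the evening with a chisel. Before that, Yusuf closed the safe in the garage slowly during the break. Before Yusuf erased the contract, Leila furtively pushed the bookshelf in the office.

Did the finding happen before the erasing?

yes

The narrative orders the finding before the erasing.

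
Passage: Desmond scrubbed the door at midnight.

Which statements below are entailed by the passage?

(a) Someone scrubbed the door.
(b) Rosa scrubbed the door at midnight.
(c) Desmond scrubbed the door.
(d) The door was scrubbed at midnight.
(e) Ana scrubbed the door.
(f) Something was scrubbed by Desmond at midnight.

(a) Entailed — every conjunct here is already in the original scrubbing event.
(b) Not entailed — the passage has Desmond scrubbing the door, not Rosa.
(c) Entailed — every conjunct here is already in the original scrubbing event.
(d) Entailed — generalizing the agent leaves a sub-description the original still satisfies.
(e) Not entailed — the passage has Desmond scrubbing the door, not Ana.
(f) Entailed — this follows by dropping conjuncts from the scrubbing event's description.

(a), (c), (d), (f)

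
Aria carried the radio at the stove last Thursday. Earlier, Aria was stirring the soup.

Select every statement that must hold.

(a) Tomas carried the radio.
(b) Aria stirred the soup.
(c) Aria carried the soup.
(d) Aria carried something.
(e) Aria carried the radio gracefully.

(b), (d)

(a) Not entailed — the passage has Aria carrying the radio, not Tomas.
(b) Entailed — 'stir' is an activity; 'was stirring' entails that some stirring happened, so 'stirred' holds.
(c) Not entailed — Aria carried the radio, not the soup; the soup belongs to the stirring event.
(d) Entailed — every conjunct here is already in the original carrying event.
(e) Not entailed — 'gracefully' adds information not in the original event.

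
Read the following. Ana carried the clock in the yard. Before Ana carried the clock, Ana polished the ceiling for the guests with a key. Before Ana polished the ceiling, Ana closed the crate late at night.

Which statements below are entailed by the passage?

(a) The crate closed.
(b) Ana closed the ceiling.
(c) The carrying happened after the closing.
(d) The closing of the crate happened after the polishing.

(a), (c)

(a) Entailed — 'Ana closed the crate' is causative; it entails the inchoative 'the crate closed'.
(b) Not entailed — Ana closed the crate, not the ceiling; the ceiling belongs to the polishing event.
(c) Entailed — the narrative places the closing before the carrying.
(d) Not entailed — the narrative places the closing before the polishing, not after.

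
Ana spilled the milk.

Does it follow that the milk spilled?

'Ana spilled the milk' is the causative; it entails the inchoative 'the milk spilled'.

yes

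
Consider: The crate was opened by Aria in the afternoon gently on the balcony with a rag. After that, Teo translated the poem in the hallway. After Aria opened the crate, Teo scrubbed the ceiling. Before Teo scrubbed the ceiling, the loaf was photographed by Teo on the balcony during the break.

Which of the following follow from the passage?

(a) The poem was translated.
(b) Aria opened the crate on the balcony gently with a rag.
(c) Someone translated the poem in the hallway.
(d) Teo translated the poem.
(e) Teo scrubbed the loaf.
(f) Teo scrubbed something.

(a) Entailed — this follows by dropping conjuncts from the translating event's description.
(b) Entailed — the original entails any weakening of itself; this just drops 'in the afternoon'.
(c) Entailed — every conjunct here is already in the original translating event.
(d) Entailed — dropping 'in the hallway' leaves a sub-description the original still satisfies.
(e) Not entailed — Teo scrubbed the ceiling, not the loaf; the loaf belongs to the photographing event.
(f) Entailed — every conjunct here is already in the original scrubbing event.

(a), (b), (c), (d), (f)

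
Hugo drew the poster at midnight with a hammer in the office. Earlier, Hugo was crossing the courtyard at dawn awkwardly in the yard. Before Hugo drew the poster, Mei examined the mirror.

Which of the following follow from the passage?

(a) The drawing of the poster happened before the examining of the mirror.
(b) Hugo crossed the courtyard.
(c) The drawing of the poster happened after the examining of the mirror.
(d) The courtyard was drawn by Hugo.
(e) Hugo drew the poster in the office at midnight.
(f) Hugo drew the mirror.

(c), (e)

(a) Not entailed — the narrative places the examining before the drawing, not after.
(b) Not entailed — 'was crossing' is progressive on an accomplishment; it does not entail the completed 'crossed'.
(c) Entailed — the narrative places the examining before the drawing.
(d) Not entailed — Hugo drew the poster, not the courtyard; the courtyard belongs to the crossing event.
(e) Entailed — the original entails any weakening of itself; this just drops 'with a hammer'.
(f) Not entailed — Hugo drew the poster, not the mirror; the mirror belongs to the examining event.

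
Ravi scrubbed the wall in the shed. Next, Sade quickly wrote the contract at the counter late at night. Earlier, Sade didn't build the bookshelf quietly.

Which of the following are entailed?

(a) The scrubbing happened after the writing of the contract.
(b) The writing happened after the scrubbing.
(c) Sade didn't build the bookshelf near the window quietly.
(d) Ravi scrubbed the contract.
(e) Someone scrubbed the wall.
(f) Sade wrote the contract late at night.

(a) Not entailed — the narrative places the scrubbing before the writing, not after.
(b) Entailed — the narrative places the scrubbing before the writing.
(c) Entailed — under negation, adding a further restriction is entailed: if no such building event occurred, none occurred near the window either.
(d) Not entailed — Ravi scrubbed the wall, not the contract; the contract belongs to the writing event.
(e) Entailed — dropping 'in the shed' and generalizing the agent leaves a sub-description the original still satisfies.
(f) Entailed — this follows by dropping conjuncts from the writing event's description.

(b), (c), (e), (f)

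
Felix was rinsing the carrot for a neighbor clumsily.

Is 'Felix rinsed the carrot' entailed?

'rinse' is atelic; if Felix was rinsing the carrot, then Felix rinsed the carrot (for some time).

yes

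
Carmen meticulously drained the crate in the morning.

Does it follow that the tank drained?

Nothing is said about any tank; only the crate is affected.

no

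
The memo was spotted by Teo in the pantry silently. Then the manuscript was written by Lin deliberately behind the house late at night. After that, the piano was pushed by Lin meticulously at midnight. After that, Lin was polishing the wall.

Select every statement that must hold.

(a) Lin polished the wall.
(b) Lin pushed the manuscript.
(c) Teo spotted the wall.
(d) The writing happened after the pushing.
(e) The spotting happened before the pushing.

(a) Entailed — 'polish' is an activity; 'was polishing' entails that some polishing happened, so 'polished' holds.
(b) Not entailed — Lin pushed the piano, not the manuscript; the manuscript belongs to the writing event.
(c) Not entailed — Teo spotted the memo, not the wall; the wall belongs to the polishing event.
(d) Not entailed — the narrative places the writing before the pushing, not after.
(e) Entailed — the narrative places the spotting before the pushing.

(a), (e)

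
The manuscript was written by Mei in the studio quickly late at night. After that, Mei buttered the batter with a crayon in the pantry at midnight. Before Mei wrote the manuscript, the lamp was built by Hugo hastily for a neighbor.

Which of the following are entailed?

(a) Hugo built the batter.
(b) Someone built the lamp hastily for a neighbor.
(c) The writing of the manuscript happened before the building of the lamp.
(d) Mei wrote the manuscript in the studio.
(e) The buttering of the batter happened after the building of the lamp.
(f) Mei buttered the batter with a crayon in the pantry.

(a) Not entailed — Hugo built the lamp, not the batter; the batter belongs to the buttering event.
(b) Entailed — the original entails any weakening of itself; this just generalizes the agent.
(c) Not entailed — the narrative places the building before the writing, not after.
(d) Entailed — dropping 'late at night', 'quickly' leaves a sub-description the original still satisfies.
(e) Entailed — the narrative places the building before the buttering.
(f) Entailed — dropping 'at midnight' leaves a sub-description the original still satisfies.

(b), (d), (e), (f)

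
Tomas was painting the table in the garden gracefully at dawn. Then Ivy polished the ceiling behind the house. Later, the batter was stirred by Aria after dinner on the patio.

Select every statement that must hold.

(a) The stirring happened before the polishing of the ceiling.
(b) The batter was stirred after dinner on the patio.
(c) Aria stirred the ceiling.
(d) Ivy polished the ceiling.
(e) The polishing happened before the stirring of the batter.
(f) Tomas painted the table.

(a) Not entailed — the narrative places the polishing before the stirring, not after.
(b) Entailed — every conjunct here is already in the original stirring event.
(c) Not entailed — Aria stirred the batter, not the ceiling; the ceiling belongs to the polishing event.
(d) Entailed — dropping 'behind the house' leaves a sub-description the original still satisfies.
(e) Entailed — the narrative places the polishing before the stirring.
(f) Not entailed — 'was painting' is progressive on an accomplishment; it does not entail the completed 'painted'.

(b), (d), (e)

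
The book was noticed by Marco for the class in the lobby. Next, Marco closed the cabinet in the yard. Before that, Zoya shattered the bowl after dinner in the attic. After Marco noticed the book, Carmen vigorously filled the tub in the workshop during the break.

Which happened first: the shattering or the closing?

the shattering

The connectives place the shattering before the closing.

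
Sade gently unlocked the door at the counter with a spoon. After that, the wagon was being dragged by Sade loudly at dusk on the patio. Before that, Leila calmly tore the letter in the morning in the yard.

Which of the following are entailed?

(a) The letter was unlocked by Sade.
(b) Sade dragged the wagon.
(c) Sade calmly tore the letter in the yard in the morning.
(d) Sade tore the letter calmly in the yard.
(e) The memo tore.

(a) Not entailed — Sade unlocked the door, not the letter; the letter belongs to the tearing event.
(b) Entailed — 'drag' is an activity; 'was dragging' entails that some dragging happened, so 'dragged' holds.
(c) Not entailed — the passage has Leila tearing the letter, not Sade.
(d) Not entailed — the passage has Leila tearing the letter, not Sade.
(e) Not entailed — the letter is what tore, not the memo.

(b)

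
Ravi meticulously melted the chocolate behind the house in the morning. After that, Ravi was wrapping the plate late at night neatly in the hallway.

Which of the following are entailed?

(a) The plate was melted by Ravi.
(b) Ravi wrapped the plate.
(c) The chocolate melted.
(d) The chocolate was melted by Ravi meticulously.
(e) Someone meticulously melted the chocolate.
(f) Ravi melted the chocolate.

(a) Not entailed — Ravi melted the chocolate, not the plate; the plate belongs to the wrapping event.
(b) Not entailed — 'was wrapping' is progressive on an accomplishment; it does not entail the completed 'wrapped'.
(c) Entailed — 'Ravi melted the chocolate' is causative; it entails the inchoative 'the chocolate melted'.
(d) Entailed — dropping 'behind the house', 'in the morning' leaves a sub-description the original still satisfies.
(e) Entailed — every conjunct here is already in the original melting event.
(f) Entailed — dropping 'meticulously', 'behind the house', 'in the morning' leaves a sub-description the original still satisfies.

(c), (d), (e), (f)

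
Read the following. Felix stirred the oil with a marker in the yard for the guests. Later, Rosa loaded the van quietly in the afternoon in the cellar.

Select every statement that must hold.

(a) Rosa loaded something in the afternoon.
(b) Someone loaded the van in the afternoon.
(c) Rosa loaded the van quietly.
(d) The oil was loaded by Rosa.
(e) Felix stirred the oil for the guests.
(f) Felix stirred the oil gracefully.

(a) Entailed — this follows by dropping conjuncts from the loading event's description.
(b) Entailed — the original entails any weakening of itself; this just drops 'in the cellar', 'quietly' and generalizes the agent.
(c) Entailed — the original entails any weakening of itself; this just drops 'in the cellar', 'in the afternoon'.
(d) Not entailed — Rosa loaded the van, not the oil; the oil belongs to the stirring event.
(e) Entailed — the original entails any weakening of itself; this just drops 'with a marker', 'in the yard'.
(f) Not entailed — 'gracefully' adds information not in the original event.

(a), (b), (c), (e)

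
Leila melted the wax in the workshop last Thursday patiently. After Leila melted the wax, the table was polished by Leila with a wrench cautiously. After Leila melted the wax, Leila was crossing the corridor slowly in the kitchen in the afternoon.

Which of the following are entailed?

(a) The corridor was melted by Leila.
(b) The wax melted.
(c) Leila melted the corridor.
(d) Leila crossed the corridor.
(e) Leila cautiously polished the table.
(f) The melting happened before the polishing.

(b), (e), (f)

(a) Not entailed — Leila melted the wax, not the corridor; the corridor belongs to the crossing event.
(b) Entailed — 'Leila melted the wax' is causative; it entails the inchoative 'the wax melted'.
(c) Not entailed — Leila melted the wax, not the corridor; the corridor belongs to the crossing event.
(d) Not entailed — 'was crossing' is progressive on an accomplishment; it does not entail the completed 'crossed'.
(e) Entailed — the original entails any weakening of itself; this just drops 'with a wrench'.
(f) Entailed — the narrative places the melting before the polishing.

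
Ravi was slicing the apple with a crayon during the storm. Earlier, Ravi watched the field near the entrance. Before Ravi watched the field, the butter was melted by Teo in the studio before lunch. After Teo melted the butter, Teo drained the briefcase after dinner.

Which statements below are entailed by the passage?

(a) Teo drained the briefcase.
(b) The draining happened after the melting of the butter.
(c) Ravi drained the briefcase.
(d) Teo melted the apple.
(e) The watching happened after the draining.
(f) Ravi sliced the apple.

(a), (b)

(a) Entailed — this follows by dropping conjuncts from the draining event's description.
(b) Entailed — the narrative places the melting before the draining.
(c) Not entailed — the passage has Teo draining the briefcase, not Ravi.
(d) Not entailed — Teo melted the butter, not the apple; the apple belongs to the slicing event.
(e) Not entailed — the narrative doesn't order the draining relative to the watching.
(f) Not entailed — 'was slicing' is progressive on an accomplishment; it does not entail the completed 'sliced'.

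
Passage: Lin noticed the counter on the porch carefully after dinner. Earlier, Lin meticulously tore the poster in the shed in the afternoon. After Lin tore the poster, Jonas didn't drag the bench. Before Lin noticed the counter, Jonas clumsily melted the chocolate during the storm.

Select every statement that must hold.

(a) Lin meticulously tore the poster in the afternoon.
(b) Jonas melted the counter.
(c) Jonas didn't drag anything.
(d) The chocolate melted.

(a), (d)

(a) Entailed — every conjunct here is already in the original tearing event.
(b) Not entailed — Jonas melted the chocolate, not the counter; the counter belongs to the noticing event.
(c) Not entailed — the original only denies this specific event; Jonas may have dragged something else.
(d) Entailed — 'Jonas melted the chocolate' is causative; it entails the inchoative 'the chocolate melted'.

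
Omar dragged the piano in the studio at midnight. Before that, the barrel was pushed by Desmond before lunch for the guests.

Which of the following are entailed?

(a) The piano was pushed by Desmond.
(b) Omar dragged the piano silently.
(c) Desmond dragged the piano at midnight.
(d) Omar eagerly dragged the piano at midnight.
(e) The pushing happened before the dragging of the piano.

(a) Not entailed — Desmond pushed the barrel, not the piano; the piano belongs to the dragging event.
(b) Not entailed — 'silently' adds information not in the original event.
(c) Not entailed — the passage has Omar dragging the piano, not Desmond.
(d) Not entailed — 'eagerly' adds information not in the original event.
(e) Entailed — the narrative places the pushing before the dragging.

(e)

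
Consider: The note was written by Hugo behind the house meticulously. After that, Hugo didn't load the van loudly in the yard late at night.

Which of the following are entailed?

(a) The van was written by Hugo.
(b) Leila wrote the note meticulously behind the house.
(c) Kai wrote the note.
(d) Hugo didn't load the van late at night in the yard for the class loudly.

(a) Not entailed — Hugo wrote the note, not the van; the van belongs to the loading event.
(b) Not entailed — the passage has Hugo writing the note, not Leila.
(c) Not entailed — the passage has Hugo writing the note, not Kai.
(d) Entailed — under negation, adding a further restriction is entailed: if no such loading event occurred, none occurred for the class either.

(d)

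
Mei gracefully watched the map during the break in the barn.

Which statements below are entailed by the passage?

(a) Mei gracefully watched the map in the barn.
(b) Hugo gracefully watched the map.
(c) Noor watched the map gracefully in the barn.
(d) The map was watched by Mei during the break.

(a) Entailed — every conjunct here is already in the original watching event.
(b) Not entailed — the passage has Mei watching the map, not Hugo.
(c) Not entailed — the passage has Mei watching the map, not Noor.
(d) Entailed — this follows by dropping conjuncts from the watching event's description.

(a), (d)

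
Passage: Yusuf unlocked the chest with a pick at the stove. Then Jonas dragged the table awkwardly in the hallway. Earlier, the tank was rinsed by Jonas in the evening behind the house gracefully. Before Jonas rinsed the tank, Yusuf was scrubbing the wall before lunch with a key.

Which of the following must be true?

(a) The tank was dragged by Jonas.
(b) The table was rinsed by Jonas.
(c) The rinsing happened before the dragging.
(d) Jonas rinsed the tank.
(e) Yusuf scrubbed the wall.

(c), (d), (e)

(a) Not entailed — Jonas dragged the table, not the tank; the tank belongs to the rinsing event.
(b) Not entailed — Jonas rinsed the tank, not the table; the table belongs to the dragging event.
(c) Entailed — the narrative places the rinsing before the dragging.
(d) Entailed — dropping 'in the evening', 'gracefully', 'behind the house' leaves a sub-description the original still satisfies.
(e) Entailed — 'scrub' is an activity; 'was scrubbing' entails that some scrubbing happened, so 'scrubbed' holds.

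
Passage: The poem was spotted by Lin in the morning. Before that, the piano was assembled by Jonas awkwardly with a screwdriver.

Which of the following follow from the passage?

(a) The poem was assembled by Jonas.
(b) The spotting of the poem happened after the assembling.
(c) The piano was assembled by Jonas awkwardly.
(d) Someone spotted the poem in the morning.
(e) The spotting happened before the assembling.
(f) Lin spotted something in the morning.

(a) Not entailed — Jonas assembled the piano, not the poem; the poem belongs to the spotting event.
(b) Entailed — the narrative places the assembling before the spotting.
(c) Entailed — this follows by dropping conjuncts from the assembling event's description.
(d) Entailed — the original entails any weakening of itself; this just generalizes the agent.
(e) Not entailed — the narrative places the assembling before the spotting, not after.
(f) Entailed — every conjunct here is already in the original spotting event.

(b), (c), (d), (f)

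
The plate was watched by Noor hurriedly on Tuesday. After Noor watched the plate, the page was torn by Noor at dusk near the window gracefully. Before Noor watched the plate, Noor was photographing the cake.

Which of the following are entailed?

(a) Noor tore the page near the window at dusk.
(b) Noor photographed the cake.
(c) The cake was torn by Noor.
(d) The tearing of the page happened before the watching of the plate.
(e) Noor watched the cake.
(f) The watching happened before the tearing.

(a), (f)

(a) Entailed — the original entails any weakening of itself; this just drops 'gracefully'.
(b) Not entailed — 'was photographing' is progressive on an accomplishment; it does not entail the completed 'photographed'.
(c) Not entailed — Noor tore the page, not the cake; the cake belongs to the photographing event.
(d) Not entailed — the narrative places the watching before the tearing, not after.
(e) Not entailed — Noor watched the plate, not the cake; the cake belongs to the photographing event.
(f) Entailed — the narrative places the watching before the tearing.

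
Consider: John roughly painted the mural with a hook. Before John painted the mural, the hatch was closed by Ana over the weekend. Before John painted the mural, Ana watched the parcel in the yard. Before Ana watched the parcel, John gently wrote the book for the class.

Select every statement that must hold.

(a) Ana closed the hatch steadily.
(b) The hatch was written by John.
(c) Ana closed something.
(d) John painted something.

(c), (d)

(a) Not entailed — 'steadily' adds information not in the original event.
(b) Not entailed — John wrote the book, not the hatch; the hatch belongs to the closing event.
(c) Entailed — dropping 'over the weekend' and generalizing the patient leaves a sub-description the original still satisfies.
(d) Entailed — this follows by dropping conjuncts from the painting event's description.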